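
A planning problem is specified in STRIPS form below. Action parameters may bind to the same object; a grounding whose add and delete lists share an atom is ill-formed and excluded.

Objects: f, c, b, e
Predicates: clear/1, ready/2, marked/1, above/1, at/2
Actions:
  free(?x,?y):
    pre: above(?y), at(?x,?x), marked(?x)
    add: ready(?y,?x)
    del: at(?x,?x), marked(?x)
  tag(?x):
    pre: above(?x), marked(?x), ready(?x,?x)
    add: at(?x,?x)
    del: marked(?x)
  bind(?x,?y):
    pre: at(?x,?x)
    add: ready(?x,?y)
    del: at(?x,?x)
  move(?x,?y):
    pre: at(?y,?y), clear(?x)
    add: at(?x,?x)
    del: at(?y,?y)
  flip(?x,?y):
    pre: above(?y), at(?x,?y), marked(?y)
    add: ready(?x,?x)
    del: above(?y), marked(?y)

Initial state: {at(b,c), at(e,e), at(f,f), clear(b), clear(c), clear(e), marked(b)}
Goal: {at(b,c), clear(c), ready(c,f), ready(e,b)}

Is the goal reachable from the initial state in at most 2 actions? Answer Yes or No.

No

1. bind(e,b)  →  {at(b,c), at(f,f), clear(b), clear(c), clear(e), marked(b), ready(e,b)}
2. move(c,f)  →  {at(b,c), at(c,c), clear(b), clear(c), clear(e), marked(b), ready(e,b)}
3. bind(c,f)  →  {at(b,c), clear(b), clear(c), clear(e), marked(b), ready(c,f), ready(e,b)}
optimal plan length = 3; 3 > 2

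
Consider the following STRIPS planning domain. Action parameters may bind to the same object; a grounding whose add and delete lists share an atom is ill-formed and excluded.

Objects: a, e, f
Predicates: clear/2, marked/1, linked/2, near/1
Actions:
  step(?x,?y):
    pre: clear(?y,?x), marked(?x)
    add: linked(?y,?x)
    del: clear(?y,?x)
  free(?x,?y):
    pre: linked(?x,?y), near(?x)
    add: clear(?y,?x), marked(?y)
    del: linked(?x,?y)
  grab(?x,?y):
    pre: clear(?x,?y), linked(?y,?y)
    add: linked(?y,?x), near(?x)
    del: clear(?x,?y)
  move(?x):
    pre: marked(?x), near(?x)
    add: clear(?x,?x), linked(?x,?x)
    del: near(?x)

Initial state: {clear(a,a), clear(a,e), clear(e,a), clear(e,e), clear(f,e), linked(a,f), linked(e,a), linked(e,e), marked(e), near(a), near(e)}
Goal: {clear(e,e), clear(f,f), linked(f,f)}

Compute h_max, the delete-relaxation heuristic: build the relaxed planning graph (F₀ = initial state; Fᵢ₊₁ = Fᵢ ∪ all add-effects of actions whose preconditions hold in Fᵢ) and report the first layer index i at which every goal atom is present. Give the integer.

2

F0 = init (11 atoms)
F1 = F0 ∪ {clear(f,a), linked(a,e), linked(e,f), linked(f,e), marked(a), marked(f), near(f)}  (18 atoms)
F2 = F1 ∪ {clear(e,f), clear(f,f), linked(a,a), linked(f,a), linked(f,f)}  (23 atoms)
goal ⊆ F2  ⇒  h_max = 2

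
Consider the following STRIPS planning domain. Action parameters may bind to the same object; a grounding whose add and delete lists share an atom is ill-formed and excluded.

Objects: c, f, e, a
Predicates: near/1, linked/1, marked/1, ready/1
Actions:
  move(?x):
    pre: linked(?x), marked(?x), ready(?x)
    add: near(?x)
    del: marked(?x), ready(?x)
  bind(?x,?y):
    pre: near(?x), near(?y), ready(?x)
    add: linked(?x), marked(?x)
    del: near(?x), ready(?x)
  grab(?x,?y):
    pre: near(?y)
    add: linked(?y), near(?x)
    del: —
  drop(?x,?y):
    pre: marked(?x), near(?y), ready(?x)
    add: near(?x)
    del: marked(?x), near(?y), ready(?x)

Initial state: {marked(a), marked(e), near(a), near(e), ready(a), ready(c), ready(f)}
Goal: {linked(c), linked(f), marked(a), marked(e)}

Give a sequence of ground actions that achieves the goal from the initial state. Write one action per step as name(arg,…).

grab(c,e); grab(f,c); bind(f,c)

1. grab(c,e)  →  {linked(e), marked(a), marked(e), near(a), near(c), near(e), ready(a), ready(c), ready(f)}
2. grab(f,c)  →  {linked(c), linked(e), marked(a), marked(e), near(a), near(c), near(e), near(f), ready(a), ready(c), ready(f)}
3. bind(f,c)  →  {linked(c), linked(e), linked(f), marked(a), marked(e), marked(f), near(a), near(c), near(e), ready(a), ready(c)}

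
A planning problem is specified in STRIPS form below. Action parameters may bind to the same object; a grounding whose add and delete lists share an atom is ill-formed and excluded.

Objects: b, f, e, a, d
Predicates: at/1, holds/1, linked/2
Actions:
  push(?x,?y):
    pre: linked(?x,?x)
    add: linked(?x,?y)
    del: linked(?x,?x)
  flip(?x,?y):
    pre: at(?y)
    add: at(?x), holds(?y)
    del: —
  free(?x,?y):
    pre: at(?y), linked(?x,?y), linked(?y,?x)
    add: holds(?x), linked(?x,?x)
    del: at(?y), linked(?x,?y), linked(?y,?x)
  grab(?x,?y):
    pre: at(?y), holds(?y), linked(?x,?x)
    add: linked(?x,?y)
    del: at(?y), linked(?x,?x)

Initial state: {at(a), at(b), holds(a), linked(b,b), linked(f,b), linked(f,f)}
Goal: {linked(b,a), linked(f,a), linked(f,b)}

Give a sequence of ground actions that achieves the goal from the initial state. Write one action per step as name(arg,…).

push(b,a); push(f,a)

1. push(b,a)  →  {at(a), at(b), holds(a), linked(b,a), linked(f,b), linked(f,f)}
2. push(f,a)  →  {at(a), at(b), holds(a), linked(b,a), linked(f,a), linked(f,b)}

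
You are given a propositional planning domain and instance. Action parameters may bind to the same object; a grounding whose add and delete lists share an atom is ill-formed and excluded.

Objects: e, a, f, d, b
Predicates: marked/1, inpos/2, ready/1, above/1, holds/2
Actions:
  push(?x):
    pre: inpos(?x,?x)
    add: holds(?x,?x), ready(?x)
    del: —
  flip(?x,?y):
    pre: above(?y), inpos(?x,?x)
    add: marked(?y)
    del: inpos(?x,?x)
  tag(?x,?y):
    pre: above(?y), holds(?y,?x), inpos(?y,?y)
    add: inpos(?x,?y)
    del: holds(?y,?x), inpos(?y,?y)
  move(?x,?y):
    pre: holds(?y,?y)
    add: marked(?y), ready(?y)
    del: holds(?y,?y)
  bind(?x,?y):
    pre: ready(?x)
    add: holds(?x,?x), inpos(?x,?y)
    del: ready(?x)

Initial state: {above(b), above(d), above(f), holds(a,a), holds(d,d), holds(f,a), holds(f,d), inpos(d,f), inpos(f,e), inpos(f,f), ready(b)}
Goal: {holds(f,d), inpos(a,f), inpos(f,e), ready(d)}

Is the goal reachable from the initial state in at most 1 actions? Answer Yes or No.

No

1. tag(a,f)  →  {above(b), above(d), above(f), holds(a,a), holds(d,d), holds(f,d), inpos(a,f), inpos(d,f), inpos(f,e), ready(b)}
2. move(e,d)  →  {above(b), above(d), above(f), holds(a,a), holds(f,d), inpos(a,f), inpos(d,f), inpos(f,e), marked(d), ready(b), ready(d)}
optimal plan length = 2; 2 > 1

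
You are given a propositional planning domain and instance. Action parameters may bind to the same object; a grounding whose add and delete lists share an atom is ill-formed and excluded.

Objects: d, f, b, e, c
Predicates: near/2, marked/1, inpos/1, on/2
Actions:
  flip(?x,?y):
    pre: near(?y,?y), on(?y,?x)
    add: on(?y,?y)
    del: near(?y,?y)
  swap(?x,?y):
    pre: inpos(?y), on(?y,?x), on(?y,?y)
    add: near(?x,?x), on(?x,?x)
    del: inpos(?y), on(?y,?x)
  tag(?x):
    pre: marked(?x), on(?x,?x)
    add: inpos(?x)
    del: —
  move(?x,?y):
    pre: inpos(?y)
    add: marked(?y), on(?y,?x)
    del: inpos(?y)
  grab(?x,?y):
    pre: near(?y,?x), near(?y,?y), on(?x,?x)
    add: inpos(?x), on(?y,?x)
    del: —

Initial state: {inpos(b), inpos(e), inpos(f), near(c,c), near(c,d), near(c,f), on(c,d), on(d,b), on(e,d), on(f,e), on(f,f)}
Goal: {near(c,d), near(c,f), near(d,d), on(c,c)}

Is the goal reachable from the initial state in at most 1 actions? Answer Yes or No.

No

1. flip(d,c)  →  {inpos(b), inpos(e), inpos(f), near(c,d), near(c,f), on(c,c), on(c,d), on(d,b), on(e,d), on(f,e), on(f,f)}
2. swap(e,f)  →  {inpos(b), inpos(e), near(c,d), near(c,f), near(e,e), on(c,c), on(c,d), on(d,b), on(e,d), on(e,e), on(f,f)}
3. swap(d,e)  →  {inpos(b), near(c,d), near(c,f), near(d,d), near(e,e), on(c,c), on(c,d), on(d,b), on(d,d), on(e,e), on(f,f)}
optimal plan length = 3; 3 > 1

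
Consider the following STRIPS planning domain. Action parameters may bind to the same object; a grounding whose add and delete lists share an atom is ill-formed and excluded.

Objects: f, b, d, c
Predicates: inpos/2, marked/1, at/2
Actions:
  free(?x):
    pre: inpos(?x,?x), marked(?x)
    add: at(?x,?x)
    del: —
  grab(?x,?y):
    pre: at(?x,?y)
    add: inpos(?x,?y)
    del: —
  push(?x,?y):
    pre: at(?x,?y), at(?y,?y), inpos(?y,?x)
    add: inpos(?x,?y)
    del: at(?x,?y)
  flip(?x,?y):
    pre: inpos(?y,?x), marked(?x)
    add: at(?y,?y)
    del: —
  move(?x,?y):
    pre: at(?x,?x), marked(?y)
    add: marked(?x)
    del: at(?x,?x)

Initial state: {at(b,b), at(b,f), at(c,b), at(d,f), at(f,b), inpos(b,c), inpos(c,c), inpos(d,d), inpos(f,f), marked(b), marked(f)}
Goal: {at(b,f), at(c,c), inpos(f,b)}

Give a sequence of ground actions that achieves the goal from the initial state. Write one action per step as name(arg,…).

grab(f,b); grab(c,b); flip(b,c)

1. grab(f,b)  →  {at(b,b), at(b,f), at(c,b), at(d,f), at(f,b), inpos(b,c), inpos(c,c), inpos(d,d), inpos(f,b), inpos(f,f), marked(b), marked(f)}
2. grab(c,b)  →  {at(b,b), at(b,f), at(c,b), at(d,f), at(f,b), inpos(b,c), inpos(c,b), inpos(c,c), inpos(d,d), inpos(f,b), inpos(f,f), marked(b), marked(f)}
3. flip(b,c)  →  {at(b,b), at(b,f), at(c,b), at(c,c), at(d,f), at(f,b), inpos(b,c), inpos(c,b), inpos(c,c), inpos(d,d), inpos(f,b), inpos(f,f), marked(b), marked(f)}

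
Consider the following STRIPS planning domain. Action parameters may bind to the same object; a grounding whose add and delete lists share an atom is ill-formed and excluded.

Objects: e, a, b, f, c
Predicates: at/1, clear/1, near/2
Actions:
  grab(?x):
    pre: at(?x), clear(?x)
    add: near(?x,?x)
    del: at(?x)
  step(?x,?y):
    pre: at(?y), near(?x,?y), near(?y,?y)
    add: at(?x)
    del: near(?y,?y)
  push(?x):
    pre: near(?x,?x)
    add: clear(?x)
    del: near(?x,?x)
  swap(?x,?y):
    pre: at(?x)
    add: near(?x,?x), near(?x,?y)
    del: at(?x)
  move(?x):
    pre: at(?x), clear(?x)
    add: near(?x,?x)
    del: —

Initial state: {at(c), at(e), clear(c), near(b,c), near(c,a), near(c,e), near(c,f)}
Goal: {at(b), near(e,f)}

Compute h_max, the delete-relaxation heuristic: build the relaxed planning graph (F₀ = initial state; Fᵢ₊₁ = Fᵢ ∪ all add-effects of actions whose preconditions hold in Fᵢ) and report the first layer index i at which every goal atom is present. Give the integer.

F0 = init (7 atoms)
F1 = F0 ∪ {near(c,b), near(c,c), near(e,a), near(e,b), near(e,c), near(e,e), near(e,f)}  (14 atoms)
F2 = F1 ∪ {at(b), clear(e)}  (16 atoms)
goal ⊆ F2  ⇒  h_max = 2

2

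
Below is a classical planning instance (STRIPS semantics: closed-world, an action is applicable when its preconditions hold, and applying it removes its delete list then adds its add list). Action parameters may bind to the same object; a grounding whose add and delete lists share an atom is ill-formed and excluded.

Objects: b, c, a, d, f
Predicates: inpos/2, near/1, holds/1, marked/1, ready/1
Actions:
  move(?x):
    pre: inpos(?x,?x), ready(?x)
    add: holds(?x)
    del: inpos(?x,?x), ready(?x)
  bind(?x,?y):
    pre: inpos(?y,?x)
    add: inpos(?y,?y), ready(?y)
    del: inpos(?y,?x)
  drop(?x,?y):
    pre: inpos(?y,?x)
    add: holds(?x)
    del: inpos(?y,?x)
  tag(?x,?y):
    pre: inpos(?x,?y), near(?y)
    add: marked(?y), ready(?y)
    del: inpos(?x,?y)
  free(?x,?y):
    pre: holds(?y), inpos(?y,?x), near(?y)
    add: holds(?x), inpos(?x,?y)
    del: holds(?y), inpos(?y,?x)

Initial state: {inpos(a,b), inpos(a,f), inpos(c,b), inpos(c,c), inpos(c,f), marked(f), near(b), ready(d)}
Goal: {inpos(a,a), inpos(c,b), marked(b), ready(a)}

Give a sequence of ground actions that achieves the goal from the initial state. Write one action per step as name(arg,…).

1. bind(f,a)  →  {inpos(a,a), inpos(a,b), inpos(c,b), inpos(c,c), inpos(c,f), marked(f), near(b), ready(a), ready(d)}
2. tag(a,b)  →  {inpos(a,a), inpos(c,b), inpos(c,c), inpos(c,f), marked(b), marked(f), near(b), ready(a), ready(b), ready(d)}

bind(f,a); tag(a,b)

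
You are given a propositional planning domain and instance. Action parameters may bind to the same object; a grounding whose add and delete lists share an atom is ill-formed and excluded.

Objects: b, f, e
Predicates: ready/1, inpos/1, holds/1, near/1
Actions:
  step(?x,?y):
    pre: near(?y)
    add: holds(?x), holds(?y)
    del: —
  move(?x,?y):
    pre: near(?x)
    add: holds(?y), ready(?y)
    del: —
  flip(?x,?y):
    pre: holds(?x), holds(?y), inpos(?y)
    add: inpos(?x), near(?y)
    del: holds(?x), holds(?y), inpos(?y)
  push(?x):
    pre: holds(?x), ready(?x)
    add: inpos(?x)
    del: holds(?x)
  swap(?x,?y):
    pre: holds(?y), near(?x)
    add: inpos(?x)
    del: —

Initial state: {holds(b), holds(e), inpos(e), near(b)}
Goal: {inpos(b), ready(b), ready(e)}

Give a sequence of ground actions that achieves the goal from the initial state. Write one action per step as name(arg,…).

move(b,b); move(b,e); flip(b,e)

1. move(b,b)  →  {holds(b), holds(e), inpos(e), near(b), ready(b)}
2. move(b,e)  →  {holds(b), holds(e), inpos(e), near(b), ready(b), ready(e)}
3. flip(b,e)  →  {inpos(b), near(b), near(e), ready(b), ready(e)}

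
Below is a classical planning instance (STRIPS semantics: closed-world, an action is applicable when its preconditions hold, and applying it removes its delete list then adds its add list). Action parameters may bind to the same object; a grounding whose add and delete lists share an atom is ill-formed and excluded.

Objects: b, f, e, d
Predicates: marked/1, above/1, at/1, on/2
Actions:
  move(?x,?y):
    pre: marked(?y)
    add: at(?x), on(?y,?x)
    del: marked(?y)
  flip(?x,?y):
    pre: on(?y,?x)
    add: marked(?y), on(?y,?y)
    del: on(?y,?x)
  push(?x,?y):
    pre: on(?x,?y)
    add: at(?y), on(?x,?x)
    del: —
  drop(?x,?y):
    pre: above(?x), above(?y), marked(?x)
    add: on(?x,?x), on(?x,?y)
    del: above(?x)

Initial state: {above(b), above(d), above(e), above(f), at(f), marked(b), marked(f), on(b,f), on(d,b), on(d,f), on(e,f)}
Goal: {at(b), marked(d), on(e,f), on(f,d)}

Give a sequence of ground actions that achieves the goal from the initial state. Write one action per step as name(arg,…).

move(b,b); move(d,f); flip(b,d)

1. move(b,b)  →  {above(b), above(d), above(e), above(f), at(b), at(f), marked(f), on(b,b), on(b,f), on(d,b), on(d,f), on(e,f)}
2. move(d,f)  →  {above(b), above(d), above(e), above(f), at(b), at(d), at(f), on(b,b), on(b,f), on(d,b), on(d,f), on(e,f), on(f,d)}
3. flip(b,d)  →  {above(b), above(d), above(e), above(f), at(b), at(d), at(f), marked(d), on(b,b), on(b,f), on(d,d), on(d,f), on(e,f), on(f,d)}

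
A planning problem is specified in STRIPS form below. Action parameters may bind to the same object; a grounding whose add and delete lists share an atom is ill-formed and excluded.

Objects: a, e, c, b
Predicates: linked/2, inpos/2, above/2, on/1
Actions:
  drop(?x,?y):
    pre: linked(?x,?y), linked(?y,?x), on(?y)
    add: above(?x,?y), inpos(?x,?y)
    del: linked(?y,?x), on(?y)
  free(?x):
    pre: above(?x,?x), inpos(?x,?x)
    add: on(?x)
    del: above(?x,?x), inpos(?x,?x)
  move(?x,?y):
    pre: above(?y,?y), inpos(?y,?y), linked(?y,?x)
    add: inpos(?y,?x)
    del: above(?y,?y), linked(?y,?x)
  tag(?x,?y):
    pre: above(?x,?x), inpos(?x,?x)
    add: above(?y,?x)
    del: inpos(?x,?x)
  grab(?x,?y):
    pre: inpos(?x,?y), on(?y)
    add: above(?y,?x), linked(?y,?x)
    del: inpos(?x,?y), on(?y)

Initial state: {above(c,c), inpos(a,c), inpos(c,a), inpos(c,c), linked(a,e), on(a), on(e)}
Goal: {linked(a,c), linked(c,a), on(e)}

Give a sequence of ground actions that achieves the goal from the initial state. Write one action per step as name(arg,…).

free(c); grab(a,c); grab(c,a)

1. free(c)  →  {inpos(a,c), inpos(c,a), linked(a,e), on(a), on(c), on(e)}
2. grab(a,c)  →  {above(c,a), inpos(c,a), linked(a,e), linked(c,a), on(a), on(e)}
3. grab(c,a)  →  {above(a,c), above(c,a), linked(a,c), linked(a,e), linked(c,a), on(e)}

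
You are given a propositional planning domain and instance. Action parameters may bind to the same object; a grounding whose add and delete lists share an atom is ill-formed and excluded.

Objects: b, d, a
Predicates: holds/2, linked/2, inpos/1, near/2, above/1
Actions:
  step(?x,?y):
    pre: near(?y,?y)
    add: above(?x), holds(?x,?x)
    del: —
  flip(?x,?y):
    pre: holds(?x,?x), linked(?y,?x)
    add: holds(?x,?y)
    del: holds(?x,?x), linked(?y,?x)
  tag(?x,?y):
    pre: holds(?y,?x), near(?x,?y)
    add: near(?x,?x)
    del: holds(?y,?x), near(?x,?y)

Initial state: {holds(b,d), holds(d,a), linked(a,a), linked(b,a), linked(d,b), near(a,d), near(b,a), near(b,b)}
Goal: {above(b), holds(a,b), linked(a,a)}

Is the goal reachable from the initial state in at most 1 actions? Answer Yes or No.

No

1. step(b,b)  →  {above(b), holds(b,b), holds(b,d), holds(d,a), linked(a,a), linked(b,a), linked(d,b), near(a,d), near(b,a), near(b,b)}
2. step(a,b)  →  {above(a), above(b), holds(a,a), holds(b,b), holds(b,d), holds(d,a), linked(a,a), linked(b,a), linked(d,b), near(a,d), near(b,a), near(b,b)}
3. flip(a,b)  →  {above(a), above(b), holds(a,b), holds(b,b), holds(b,d), holds(d,a), linked(a,a), linked(d,b), near(a,d), near(b,a), near(b,b)}
optimal plan length = 3; 3 > 1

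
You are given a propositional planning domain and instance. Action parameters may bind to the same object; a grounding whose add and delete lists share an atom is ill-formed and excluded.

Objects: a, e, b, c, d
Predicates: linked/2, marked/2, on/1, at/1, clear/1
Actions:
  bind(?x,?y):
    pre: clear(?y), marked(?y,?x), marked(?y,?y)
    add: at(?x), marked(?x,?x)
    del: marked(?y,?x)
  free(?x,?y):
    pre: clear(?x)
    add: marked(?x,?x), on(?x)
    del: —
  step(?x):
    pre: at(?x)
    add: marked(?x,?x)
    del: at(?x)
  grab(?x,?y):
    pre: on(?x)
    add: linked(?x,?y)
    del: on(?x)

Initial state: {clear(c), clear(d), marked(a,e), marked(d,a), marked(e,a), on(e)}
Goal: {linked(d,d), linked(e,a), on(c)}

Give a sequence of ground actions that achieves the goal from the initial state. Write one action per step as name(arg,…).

free(c,a); free(d,a); grab(e,a); grab(d,d)

1. free(c,a)  →  {clear(c), clear(d), marked(a,e), marked(c,c), marked(d,a), marked(e,a), on(c), on(e)}
2. free(d,a)  →  {clear(c), clear(d), marked(a,e), marked(c,c), marked(d,a), marked(d,d), marked(e,a), on(c), on(d), on(e)}
3. grab(e,a)  →  {clear(c), clear(d), linked(e,a), marked(a,e), marked(c,c), marked(d,a), marked(d,d), marked(e,a), on(c), on(d)}
4. grab(d,d)  →  {clear(c), clear(d), linked(d,d), linked(e,a), marked(a,e), marked(c,c), marked(d,a), marked(d,d), marked(e,a), on(c)}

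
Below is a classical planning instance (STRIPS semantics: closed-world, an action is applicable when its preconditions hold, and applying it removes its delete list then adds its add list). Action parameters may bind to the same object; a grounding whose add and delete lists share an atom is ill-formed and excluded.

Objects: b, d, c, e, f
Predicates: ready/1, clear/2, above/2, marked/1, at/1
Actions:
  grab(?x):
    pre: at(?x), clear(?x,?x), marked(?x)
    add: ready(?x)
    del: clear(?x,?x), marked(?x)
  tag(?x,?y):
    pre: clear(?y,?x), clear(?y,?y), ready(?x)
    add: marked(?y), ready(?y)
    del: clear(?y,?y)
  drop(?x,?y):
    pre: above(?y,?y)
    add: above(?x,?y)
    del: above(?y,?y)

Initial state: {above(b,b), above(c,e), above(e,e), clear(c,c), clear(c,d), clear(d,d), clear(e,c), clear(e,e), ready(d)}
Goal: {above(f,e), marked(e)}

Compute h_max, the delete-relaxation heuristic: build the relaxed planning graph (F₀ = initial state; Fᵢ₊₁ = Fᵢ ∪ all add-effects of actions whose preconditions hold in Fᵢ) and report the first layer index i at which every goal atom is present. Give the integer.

F0 = init (9 atoms)
F1 = F0 ∪ {above(b,e), above(c,b), above(d,b), above(d,e), above(e,b), above(f,b), above(f,e), marked(c), marked(d), ready(c)}  (19 atoms)
F2 = F1 ∪ {marked(e), ready(e)}  (21 atoms)
goal ⊆ F2  ⇒  h_max = 2

2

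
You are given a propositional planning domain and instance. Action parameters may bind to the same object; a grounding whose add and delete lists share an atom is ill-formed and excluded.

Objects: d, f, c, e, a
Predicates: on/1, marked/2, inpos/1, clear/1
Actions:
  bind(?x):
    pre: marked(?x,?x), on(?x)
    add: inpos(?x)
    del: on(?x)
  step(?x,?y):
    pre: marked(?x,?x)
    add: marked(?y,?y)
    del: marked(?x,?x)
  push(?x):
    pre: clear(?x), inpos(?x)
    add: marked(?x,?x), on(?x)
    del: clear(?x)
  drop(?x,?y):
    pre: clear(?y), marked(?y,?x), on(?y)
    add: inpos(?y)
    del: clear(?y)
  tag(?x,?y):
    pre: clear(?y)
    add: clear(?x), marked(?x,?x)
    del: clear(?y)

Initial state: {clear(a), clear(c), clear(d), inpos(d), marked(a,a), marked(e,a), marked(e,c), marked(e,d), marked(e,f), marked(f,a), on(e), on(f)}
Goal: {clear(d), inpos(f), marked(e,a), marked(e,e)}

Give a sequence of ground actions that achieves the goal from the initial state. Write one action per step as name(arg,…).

step(a,f); bind(f); step(f,e)

1. step(a,f)  →  {clear(a), clear(c), clear(d), inpos(d), marked(e,a), marked(e,c), marked(e,d), marked(e,f), marked(f,a), marked(f,f), on(e), on(f)}
2. bind(f)  →  {clear(a), clear(c), clear(d), inpos(d), inpos(f), marked(e,a), marked(e,c), marked(e,d), marked(e,f), marked(f,a), marked(f,f), on(e)}
3. step(f,e)  →  {clear(a), clear(c), clear(d), inpos(d), inpos(f), marked(e,a), marked(e,c), marked(e,d), marked(e,e), marked(e,f), marked(f,a), on(e)}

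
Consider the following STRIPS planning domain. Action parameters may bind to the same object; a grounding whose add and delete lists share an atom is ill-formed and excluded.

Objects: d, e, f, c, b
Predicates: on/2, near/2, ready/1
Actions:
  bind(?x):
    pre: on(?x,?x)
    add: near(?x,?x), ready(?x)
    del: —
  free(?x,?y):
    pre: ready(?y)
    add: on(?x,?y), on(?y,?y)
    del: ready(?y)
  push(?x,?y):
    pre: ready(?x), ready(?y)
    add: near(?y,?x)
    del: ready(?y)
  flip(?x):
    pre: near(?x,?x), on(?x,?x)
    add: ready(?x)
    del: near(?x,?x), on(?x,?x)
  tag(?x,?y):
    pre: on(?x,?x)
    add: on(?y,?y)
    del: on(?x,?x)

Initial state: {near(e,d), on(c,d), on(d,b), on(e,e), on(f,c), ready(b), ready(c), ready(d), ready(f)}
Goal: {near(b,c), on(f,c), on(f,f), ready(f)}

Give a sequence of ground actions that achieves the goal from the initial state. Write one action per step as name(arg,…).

push(c,b); tag(e,f)

1. push(c,b)  →  {near(b,c), near(e,d), on(c,d), on(d,b), on(e,e), on(f,c), ready(c), ready(d), ready(f)}
2. tag(e,f)  →  {near(b,c), near(e,d), on(c,d), on(d,b), on(f,c), on(f,f), ready(c), ready(d), ready(f)}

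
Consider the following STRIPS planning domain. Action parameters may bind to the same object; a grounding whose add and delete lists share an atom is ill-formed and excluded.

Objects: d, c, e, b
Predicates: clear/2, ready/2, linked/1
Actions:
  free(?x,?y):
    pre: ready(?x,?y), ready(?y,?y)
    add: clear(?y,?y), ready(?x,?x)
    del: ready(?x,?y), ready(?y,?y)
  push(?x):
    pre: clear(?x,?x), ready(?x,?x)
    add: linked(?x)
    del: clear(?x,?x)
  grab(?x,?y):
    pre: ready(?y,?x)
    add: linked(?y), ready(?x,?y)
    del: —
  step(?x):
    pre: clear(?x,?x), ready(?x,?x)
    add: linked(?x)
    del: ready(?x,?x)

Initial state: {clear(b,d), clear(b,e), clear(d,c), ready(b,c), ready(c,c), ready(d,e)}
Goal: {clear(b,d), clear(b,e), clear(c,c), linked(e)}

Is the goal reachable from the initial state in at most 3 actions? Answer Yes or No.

Yes

1. free(b,c)  →  {clear(b,d), clear(b,e), clear(c,c), clear(d,c), ready(b,b), ready(d,e)}
2. grab(e,d)  →  {clear(b,d), clear(b,e), clear(c,c), clear(d,c), linked(d), ready(b,b), ready(d,e), ready(e,d)}
3. grab(d,e)  →  {clear(b,d), clear(b,e), clear(c,c), clear(d,c), linked(d), linked(e), ready(b,b), ready(d,e), ready(e,d)}
optimal plan length = 3; 3 ≤ 3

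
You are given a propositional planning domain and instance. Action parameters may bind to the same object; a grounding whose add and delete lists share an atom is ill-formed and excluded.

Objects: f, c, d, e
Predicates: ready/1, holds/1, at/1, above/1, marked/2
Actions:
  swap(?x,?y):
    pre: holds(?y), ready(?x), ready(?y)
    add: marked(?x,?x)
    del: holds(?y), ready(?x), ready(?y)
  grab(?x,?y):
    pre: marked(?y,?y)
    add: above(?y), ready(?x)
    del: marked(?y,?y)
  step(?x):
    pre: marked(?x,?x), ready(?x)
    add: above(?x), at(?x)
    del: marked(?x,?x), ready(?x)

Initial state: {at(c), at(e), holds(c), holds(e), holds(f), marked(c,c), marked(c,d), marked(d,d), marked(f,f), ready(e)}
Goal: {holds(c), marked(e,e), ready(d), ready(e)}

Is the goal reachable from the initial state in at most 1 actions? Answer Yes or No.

No

1. swap(e,e)  →  {at(c), at(e), holds(c), holds(f), marked(c,c), marked(c,d), marked(d,d), marked(e,e), marked(f,f)}
2. grab(d,f)  →  {above(f), at(c), at(e), holds(c), holds(f), marked(c,c), marked(c,d), marked(d,d), marked(e,e), ready(d)}
3. grab(e,c)  →  {above(c), above(f), at(c), at(e), holds(c), holds(f), marked(c,d), marked(d,d), marked(e,e), ready(d), ready(e)}
optimal plan length = 3; 3 > 1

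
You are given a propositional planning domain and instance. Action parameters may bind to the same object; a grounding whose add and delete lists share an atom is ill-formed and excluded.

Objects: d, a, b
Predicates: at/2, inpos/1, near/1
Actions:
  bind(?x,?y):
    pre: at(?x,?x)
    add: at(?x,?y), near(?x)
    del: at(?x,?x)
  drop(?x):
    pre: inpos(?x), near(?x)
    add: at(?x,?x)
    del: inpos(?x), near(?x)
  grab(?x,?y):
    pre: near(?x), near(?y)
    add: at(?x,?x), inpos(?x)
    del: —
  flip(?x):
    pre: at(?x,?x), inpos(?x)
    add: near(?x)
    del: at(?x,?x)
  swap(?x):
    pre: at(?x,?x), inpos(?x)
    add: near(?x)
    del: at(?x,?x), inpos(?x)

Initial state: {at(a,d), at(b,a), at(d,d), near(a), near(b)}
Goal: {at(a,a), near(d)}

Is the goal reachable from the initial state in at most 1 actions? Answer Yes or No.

1. bind(d,a)  →  {at(a,d), at(b,a), at(d,a), near(a), near(b), near(d)}
2. grab(a,d)  →  {at(a,a), at(a,d), at(b,a), at(d,a), inpos(a), near(a), near(b), near(d)}
optimal plan length = 2; 2 > 1

No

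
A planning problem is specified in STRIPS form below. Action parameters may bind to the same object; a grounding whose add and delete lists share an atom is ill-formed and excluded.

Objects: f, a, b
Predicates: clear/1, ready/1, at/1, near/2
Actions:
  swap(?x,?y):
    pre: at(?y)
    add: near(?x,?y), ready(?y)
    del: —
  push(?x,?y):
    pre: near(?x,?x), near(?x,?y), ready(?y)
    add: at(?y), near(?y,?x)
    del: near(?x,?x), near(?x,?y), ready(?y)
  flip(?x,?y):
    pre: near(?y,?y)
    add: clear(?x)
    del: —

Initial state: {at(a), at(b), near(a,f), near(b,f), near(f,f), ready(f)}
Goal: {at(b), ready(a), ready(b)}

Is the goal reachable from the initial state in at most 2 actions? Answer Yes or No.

1. swap(f,a)  →  {at(a), at(b), near(a,f), near(b,f), near(f,a), near(f,f), ready(a), ready(f)}
2. swap(f,b)  →  {at(a), at(b), near(a,f), near(b,f), near(f,a), near(f,b), near(f,f), ready(a), ready(b), ready(f)}
optimal plan length = 2; 2 ≤ 2

Yes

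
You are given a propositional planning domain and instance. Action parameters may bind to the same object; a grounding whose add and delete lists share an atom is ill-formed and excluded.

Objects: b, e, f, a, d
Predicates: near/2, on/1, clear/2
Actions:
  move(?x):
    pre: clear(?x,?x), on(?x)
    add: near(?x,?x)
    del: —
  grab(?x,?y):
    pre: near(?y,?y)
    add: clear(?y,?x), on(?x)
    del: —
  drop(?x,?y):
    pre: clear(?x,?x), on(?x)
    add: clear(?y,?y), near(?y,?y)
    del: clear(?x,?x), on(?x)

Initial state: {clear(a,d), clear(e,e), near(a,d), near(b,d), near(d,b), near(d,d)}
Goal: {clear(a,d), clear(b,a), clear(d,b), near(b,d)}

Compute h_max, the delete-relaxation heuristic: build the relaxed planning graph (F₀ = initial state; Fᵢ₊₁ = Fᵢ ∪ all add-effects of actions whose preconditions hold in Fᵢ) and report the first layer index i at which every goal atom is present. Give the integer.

3

F0 = init (6 atoms)
F1 = F0 ∪ {clear(d,a), clear(d,b), clear(d,d), clear(d,e), clear(d,f), on(a), on(b), on(d), on(e), on(f)}  (16 atoms)
F2 = F1 ∪ {clear(a,a), clear(b,b), clear(f,f), near(a,a), near(b,b), near(e,e), near(f,f)}  (23 atoms)
F3 = F2 ∪ {clear(a,b), clear(a,e), clear(a,f), clear(b,a), clear(b,d), clear(b,e), clear(b,f), clear(e,a), clear(e,b), clear(e,d), clear(e,f), clear(f,a), clear(f,b), clear(f,d), clear(f,e)}  (38 atoms)
goal ⊆ F3  ⇒  h_max = 3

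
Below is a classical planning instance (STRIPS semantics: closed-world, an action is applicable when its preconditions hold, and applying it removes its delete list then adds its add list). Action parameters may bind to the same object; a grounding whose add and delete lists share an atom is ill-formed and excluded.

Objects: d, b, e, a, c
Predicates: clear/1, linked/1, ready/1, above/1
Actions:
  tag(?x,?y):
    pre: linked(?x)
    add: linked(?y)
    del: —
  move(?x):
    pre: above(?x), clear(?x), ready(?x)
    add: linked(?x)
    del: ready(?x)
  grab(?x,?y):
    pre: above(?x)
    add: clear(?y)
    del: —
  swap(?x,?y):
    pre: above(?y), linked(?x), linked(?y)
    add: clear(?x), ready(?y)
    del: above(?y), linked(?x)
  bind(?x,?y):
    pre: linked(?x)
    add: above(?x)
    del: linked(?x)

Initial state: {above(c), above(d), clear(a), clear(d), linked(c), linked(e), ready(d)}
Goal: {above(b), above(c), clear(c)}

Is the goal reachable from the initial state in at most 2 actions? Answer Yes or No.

1. tag(e,b)  →  {above(c), above(d), clear(a), clear(d), linked(b), linked(c), linked(e), ready(d)}
2. grab(d,c)  →  {above(c), above(d), clear(a), clear(c), clear(d), linked(b), linked(c), linked(e), ready(d)}
3. bind(b,d)  →  {above(b), above(c), above(d), clear(a), clear(c), clear(d), linked(c), linked(e), ready(d)}
optimal plan length = 3; 3 > 2

No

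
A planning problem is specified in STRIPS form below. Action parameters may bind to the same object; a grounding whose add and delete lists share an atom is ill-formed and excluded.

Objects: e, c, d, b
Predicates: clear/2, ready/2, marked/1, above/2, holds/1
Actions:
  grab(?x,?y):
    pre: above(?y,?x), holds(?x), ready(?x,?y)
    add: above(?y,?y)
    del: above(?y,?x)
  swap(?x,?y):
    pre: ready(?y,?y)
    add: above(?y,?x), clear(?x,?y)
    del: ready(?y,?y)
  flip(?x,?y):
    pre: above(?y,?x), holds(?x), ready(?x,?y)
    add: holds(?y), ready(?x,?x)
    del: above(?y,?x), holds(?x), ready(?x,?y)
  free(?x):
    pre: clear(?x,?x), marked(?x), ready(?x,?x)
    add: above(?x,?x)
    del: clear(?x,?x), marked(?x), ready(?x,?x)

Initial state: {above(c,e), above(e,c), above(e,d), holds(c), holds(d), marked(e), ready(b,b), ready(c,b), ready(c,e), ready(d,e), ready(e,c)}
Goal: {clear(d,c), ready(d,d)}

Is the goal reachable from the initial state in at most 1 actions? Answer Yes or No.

No

1. flip(c,e)  →  {above(c,e), above(e,d), holds(d), holds(e), marked(e), ready(b,b), ready(c,b), ready(c,c), ready(d,e), ready(e,c)}
2. swap(d,c)  →  {above(c,d), above(c,e), above(e,d), clear(d,c), holds(d), holds(e), marked(e), ready(b,b), ready(c,b), ready(d,e), ready(e,c)}
3. flip(d,e)  →  {above(c,d), above(c,e), clear(d,c), holds(e), marked(e), ready(b,b), ready(c,b), ready(d,d), ready(e,c)}
optimal plan length = 3; 3 > 1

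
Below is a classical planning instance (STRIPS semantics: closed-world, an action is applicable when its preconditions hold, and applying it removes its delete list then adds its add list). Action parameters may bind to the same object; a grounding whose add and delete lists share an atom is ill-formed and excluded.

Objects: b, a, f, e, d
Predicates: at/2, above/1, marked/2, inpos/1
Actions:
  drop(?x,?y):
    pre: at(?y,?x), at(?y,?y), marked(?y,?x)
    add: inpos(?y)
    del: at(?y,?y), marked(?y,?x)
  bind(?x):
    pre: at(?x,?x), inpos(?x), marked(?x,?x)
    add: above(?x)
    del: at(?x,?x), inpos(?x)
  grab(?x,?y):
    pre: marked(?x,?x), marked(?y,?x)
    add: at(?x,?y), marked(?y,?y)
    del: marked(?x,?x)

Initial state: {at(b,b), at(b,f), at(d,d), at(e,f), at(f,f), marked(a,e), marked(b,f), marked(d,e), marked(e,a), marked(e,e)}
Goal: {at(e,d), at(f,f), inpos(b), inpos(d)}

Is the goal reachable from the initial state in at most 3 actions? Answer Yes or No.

Yes

1. drop(f,b)  →  {at(b,f), at(d,d), at(e,f), at(f,f), inpos(b), marked(a,e), marked(d,e), marked(e,a), marked(e,e)}
2. grab(e,d)  →  {at(b,f), at(d,d), at(e,d), at(e,f), at(f,f), inpos(b), marked(a,e), marked(d,d), marked(d,e), marked(e,a)}
3. drop(d,d)  →  {at(b,f), at(e,d), at(e,f), at(f,f), inpos(b), inpos(d), marked(a,e), marked(d,e), marked(e,a)}
optimal plan length = 3; 3 ≤ 3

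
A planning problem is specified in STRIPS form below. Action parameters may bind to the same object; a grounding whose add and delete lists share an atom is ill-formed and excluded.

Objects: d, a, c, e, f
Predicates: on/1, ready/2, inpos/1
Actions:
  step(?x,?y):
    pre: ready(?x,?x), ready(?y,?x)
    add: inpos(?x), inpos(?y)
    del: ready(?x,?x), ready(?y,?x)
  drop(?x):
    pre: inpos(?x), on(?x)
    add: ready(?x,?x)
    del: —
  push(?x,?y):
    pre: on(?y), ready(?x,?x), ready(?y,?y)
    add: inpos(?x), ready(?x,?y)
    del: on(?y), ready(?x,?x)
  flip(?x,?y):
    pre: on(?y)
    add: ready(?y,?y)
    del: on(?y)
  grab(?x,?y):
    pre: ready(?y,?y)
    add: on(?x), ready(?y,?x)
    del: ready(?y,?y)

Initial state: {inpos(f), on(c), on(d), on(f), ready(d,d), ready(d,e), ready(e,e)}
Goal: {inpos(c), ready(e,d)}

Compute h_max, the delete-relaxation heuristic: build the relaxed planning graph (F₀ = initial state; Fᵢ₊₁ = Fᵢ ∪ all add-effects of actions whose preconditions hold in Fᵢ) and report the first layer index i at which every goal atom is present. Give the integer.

F0 = init (7 atoms)
F1 = F0 ∪ {inpos(d), inpos(e), on(a), on(e), ready(c,c), ready(d,a), ready(d,c), ready(d,f), ready(e,a), ready(e,c), ready(e,d), ready(e,f), ready(f,f)}  (20 atoms)
F2 = F1 ∪ {inpos(c), ready(a,a), ready(c,a), ready(c,d), ready(c,e), ready(c,f), ready(f,a), ready(f,c), ready(f,d), ready(f,e)}  (30 atoms)
goal ⊆ F2  ⇒  h_max = 2

2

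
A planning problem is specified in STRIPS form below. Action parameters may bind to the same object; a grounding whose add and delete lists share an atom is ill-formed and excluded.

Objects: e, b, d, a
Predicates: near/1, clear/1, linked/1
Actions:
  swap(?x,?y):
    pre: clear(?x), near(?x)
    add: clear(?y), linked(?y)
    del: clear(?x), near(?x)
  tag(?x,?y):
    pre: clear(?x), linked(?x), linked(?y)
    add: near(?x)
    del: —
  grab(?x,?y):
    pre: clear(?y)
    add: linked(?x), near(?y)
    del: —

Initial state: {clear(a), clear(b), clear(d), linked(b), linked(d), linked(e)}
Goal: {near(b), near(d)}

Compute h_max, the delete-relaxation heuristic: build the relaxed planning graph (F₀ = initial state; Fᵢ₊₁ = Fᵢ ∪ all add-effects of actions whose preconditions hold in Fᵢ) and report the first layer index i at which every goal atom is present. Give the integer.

F0 = init (6 atoms)
F1 = F0 ∪ {linked(a), near(a), near(b), near(d)}  (10 atoms)
goal ⊆ F1  ⇒  h_max = 1

1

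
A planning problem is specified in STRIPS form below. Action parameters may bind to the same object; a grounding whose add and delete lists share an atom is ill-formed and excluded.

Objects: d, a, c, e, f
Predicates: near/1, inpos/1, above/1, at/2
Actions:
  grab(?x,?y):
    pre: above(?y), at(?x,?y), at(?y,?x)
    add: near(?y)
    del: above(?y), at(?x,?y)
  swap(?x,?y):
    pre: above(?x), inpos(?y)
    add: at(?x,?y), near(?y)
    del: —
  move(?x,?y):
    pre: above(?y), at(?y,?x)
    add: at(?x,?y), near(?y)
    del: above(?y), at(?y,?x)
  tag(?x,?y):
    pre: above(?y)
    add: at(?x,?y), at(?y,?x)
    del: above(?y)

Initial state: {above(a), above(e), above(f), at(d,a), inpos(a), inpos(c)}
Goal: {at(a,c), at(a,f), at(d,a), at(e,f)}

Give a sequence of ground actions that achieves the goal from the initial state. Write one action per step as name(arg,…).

swap(a,c); tag(a,f); tag(f,e)

1. swap(a,c)  →  {above(a), above(e), above(f), at(a,c), at(d,a), inpos(a), inpos(c), near(c)}
2. tag(a,f)  →  {above(a), above(e), at(a,c), at(a,f), at(d,a), at(f,a), inpos(a), inpos(c), near(c)}
3. tag(f,e)  →  {above(a), at(a,c), at(a,f), at(d,a), at(e,f), at(f,a), at(f,e), inpos(a), inpos(c), near(c)}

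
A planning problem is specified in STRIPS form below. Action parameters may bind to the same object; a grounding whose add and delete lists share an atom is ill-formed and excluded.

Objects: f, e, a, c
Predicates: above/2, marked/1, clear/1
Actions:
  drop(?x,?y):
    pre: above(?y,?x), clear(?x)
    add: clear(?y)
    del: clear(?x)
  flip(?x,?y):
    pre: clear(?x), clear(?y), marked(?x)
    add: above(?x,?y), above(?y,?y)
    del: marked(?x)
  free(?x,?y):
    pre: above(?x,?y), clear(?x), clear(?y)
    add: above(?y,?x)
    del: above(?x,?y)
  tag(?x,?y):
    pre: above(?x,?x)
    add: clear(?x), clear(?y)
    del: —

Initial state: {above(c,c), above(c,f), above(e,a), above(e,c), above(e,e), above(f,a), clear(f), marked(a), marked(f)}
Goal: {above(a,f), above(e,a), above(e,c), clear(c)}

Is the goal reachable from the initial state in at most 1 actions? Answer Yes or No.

No

1. tag(c,a)  →  {above(c,c), above(c,f), above(e,a), above(e,c), above(e,e), above(f,a), clear(a), clear(c), clear(f), marked(a), marked(f)}
2. flip(a,f)  →  {above(a,f), above(c,c), above(c,f), above(e,a), above(e,c), above(e,e), above(f,a), above(f,f), clear(a), clear(c), clear(f), marked(f)}
optimal plan length = 2; 2 > 1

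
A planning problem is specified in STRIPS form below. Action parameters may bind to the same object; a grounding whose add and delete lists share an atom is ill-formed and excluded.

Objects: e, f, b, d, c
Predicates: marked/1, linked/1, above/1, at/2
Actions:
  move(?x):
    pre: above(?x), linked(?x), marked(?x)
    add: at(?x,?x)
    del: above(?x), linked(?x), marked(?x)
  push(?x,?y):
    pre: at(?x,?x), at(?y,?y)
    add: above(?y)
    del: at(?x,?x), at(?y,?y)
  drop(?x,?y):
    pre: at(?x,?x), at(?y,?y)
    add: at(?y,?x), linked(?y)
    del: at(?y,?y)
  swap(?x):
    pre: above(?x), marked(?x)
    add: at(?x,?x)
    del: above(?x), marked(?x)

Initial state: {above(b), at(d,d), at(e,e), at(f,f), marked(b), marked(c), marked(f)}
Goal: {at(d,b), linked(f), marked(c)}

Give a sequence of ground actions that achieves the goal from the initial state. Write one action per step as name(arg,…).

drop(e,f); swap(b); drop(b,d)

1. drop(e,f)  →  {above(b), at(d,d), at(e,e), at(f,e), linked(f), marked(b), marked(c), marked(f)}
2. swap(b)  →  {at(b,b), at(d,d), at(e,e), at(f,e), linked(f), marked(c), marked(f)}
3. drop(b,d)  →  {at(b,b), at(d,b), at(e,e), at(f,e), linked(d), linked(f), marked(c), marked(f)}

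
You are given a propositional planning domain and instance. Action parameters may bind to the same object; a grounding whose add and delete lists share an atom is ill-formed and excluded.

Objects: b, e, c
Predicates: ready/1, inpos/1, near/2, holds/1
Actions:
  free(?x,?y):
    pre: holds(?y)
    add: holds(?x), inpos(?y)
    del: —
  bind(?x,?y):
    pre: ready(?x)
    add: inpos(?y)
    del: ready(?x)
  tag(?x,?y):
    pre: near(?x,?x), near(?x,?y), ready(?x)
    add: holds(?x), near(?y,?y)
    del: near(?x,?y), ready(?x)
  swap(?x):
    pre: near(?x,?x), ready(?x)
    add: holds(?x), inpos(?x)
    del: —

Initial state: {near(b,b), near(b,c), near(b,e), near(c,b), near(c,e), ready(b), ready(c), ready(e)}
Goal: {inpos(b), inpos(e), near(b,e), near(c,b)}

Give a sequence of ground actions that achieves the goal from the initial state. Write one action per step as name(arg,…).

bind(b,b); bind(e,e)

1. bind(b,b)  →  {inpos(b), near(b,b), near(b,c), near(b,e), near(c,b), near(c,e), ready(c), ready(e)}
2. bind(e,e)  →  {inpos(b), inpos(e), near(b,b), near(b,c), near(b,e), near(c,b), near(c,e), ready(c)}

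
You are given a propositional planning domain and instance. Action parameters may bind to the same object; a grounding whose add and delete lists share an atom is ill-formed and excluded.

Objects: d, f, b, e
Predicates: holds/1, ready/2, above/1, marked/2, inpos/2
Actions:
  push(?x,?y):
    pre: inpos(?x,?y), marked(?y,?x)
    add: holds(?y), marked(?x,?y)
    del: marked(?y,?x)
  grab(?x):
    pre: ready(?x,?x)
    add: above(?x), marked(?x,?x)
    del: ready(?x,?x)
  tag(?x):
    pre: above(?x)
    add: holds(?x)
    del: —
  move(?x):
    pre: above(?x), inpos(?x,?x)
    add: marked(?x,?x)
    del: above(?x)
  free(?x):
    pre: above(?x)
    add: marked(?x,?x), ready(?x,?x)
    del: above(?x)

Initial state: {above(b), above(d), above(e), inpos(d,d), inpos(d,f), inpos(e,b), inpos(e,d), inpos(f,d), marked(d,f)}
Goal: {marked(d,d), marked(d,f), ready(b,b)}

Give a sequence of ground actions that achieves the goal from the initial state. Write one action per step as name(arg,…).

1. move(d)  →  {above(b), above(e), inpos(d,d), inpos(d,f), inpos(e,b), inpos(e,d), inpos(f,d), marked(d,d), marked(d,f)}
2. free(b)  →  {above(e), inpos(d,d), inpos(d,f), inpos(e,b), inpos(e,d), inpos(f,d), marked(b,b), marked(d,d), marked(d,f), ready(b,b)}

move(d); free(b)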